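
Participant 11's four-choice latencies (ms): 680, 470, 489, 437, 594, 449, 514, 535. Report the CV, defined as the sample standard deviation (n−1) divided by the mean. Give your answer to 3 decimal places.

0.157

n = 8, Σ = 4168, M = 521.0000
Σ(x−M)² = 46720.000; s = √(46720.000/7) = 81.6963
CV = 81.6963 / 521.0000 = 0.15681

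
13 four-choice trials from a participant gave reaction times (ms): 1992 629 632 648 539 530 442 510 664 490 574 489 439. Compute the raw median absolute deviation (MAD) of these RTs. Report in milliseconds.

90 ms

Sorted: 439, 442, 489, 490, 510, 530, 539, 574, 629, 632, 648, 664, 1992 → median = 539
|x − 539|: 1453, 90, 93, 109, 0, 9, 97, 29, 125, 49, 35, 50, 100
Sorted deviations: 0, 9, 29, 35, 49, 50, 90, 93, 97, 100, 109, 125, 1453 → MAD = 90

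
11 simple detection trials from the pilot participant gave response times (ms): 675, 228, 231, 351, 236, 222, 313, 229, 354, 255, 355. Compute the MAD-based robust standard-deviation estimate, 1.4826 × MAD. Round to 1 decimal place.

Sorted: 222, 228, 229, 231, 236, 255, 313, 351, 354, 355, 675 → median = 255
|x − 255| sorted: 0, 19, 24, 26, 27, 33, 58, 96, 99, 100, 420 → MAD = 33
Robust SD ≈ 1.4826 × 33 = 48.926

48.9 ms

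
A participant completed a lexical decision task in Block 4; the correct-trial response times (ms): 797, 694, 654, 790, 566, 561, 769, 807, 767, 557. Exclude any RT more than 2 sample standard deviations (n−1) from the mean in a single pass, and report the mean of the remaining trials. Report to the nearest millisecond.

n = 10, ΣRT = 6962, M = 696.200
Σ(x−M)² = 97941.60; s = √(97941.60/9) = 104.319
Cutoffs: 696.200 ± 2·104.319 → [487.6, 904.8]
No RTs fall outside the cutoffs; all 10 retained. Mean = 6962/10 = 696.200

696 ms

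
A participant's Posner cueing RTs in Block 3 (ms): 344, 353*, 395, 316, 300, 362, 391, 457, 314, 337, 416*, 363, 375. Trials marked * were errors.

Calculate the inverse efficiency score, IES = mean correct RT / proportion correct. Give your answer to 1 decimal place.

424.8 ms

Correct trials (n=11): 344, 395, 316, 300, 362, 391, 457, 314, 337, 363, 375
Mean correct RT = 3954/11 = 359.4545 ms
Proportion correct = 11/13
IES = 359.4545 / (11/13) = 424.810 ms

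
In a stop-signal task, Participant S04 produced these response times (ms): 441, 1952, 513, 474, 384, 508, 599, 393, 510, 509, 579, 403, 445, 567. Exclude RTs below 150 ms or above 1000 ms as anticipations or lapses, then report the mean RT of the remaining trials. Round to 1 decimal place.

Excluded: 1952
Retained (n=13): Σ = 6325
Mean = 6325/13 = 486.5385

486.5 ms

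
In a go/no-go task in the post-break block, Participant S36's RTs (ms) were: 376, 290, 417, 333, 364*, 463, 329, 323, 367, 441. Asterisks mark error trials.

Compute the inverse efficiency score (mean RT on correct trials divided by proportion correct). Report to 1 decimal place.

412.2 ms

Correct trials (n=9): 376, 290, 417, 333, 463, 329, 323, 367, 441
Mean correct RT = 3339/9 = 371.0000 ms
Proportion correct = 9/10
IES = 371.0000 / (9/10) = 412.222 ms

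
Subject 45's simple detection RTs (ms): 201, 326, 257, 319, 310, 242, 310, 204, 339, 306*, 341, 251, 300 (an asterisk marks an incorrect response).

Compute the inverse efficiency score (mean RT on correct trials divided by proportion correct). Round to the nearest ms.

Correct trials (n=12): 201, 326, 257, 319, 310, 242, 310, 204, 339, 341, 251, 300
Mean correct RT = 3400/12 = 283.3333 ms
Proportion correct = 12/13
IES = 283.3333 / (12/13) = 306.944 ms

307 ms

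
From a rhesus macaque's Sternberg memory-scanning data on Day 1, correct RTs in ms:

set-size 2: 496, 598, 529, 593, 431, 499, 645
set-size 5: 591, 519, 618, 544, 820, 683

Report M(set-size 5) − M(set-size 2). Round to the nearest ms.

88 ms

M(set-size 2) = 3791/7 = 541.571
M(set-size 5) = 3775/6 = 629.167
Difference = 629.167 − 541.571 = 87.595 ms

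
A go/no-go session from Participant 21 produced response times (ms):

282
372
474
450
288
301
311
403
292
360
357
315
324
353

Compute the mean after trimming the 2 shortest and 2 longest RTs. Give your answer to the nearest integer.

Sorted: 282, 288, 292, 301, 311, 315, 324, 353, 357, 360, 372, 403, 450, 474
Drop lowest 2 (282, 288) and highest 2 (450, 474)
Remaining (n=10): Σ = 3388, mean = 3388/10 = 338.800

339 ms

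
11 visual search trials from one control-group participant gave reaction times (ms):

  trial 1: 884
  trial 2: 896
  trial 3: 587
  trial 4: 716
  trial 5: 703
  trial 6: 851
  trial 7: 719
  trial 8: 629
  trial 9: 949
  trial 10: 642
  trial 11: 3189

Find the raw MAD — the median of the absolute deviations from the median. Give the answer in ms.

132 ms

Sorted: 587, 629, 642, 703, 716, 719, 851, 884, 896, 949, 3189 → median = 719
|x − 719|: 165, 177, 132, 3, 16, 132, 0, 90, 230, 77, 2470
Sorted deviations: 0, 3, 16, 77, 90, 132, 132, 165, 177, 230, 2470 → MAD = 132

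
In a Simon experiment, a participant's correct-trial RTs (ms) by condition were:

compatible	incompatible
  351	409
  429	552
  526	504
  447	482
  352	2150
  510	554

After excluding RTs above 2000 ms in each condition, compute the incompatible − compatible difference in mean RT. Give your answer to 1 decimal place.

incompatible: exclude 2150
M(compatible) = 2615/6 = 435.833
M(incompatible) = 2501/5 = 500.200
Difference = 500.200 − 435.833 = 64.367 ms

64.4 ms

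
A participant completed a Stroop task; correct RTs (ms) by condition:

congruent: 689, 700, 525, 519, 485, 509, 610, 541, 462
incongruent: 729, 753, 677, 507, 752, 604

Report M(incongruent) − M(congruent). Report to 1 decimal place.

110.3 ms

M(congruent) = 5040/9 = 560.000
M(incongruent) = 4022/6 = 670.333
Difference = 670.333 − 560.000 = 110.333 ms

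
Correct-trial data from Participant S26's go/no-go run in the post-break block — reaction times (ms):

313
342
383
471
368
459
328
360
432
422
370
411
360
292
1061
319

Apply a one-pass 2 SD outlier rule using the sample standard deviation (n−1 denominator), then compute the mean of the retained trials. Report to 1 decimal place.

375.3 ms

n = 16, ΣRT = 6691, M = 418.188
Σ(x−M)² = 481534.44; s = √(481534.44/15) = 179.171
Cutoffs: 418.188 ± 2·179.171 → [59.8, 776.5]
Outside: 1061 → excluded.
Retained (n=15): Σ = 5630, mean = 5630/15 = 375.333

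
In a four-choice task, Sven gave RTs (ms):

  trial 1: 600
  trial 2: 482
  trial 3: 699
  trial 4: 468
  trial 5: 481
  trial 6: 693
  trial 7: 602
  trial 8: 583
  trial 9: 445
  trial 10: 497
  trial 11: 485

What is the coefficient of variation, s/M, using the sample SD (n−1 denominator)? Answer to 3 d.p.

n = 11, Σ = 6035, M = 548.6364
Σ(x−M)² = 83090.545; s = √(83090.545/10) = 91.1540
CV = 91.1540 / 548.6364 = 0.16615

0.166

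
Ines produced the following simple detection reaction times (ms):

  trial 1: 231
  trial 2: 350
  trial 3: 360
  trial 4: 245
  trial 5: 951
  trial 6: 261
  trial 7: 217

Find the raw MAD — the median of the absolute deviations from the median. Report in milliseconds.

44 ms

Sorted: 217, 231, 245, 261, 350, 360, 951 → median = 261
|x − 261|: 30, 89, 99, 16, 690, 0, 44
Sorted deviations: 0, 16, 30, 44, 89, 99, 690 → MAD = 44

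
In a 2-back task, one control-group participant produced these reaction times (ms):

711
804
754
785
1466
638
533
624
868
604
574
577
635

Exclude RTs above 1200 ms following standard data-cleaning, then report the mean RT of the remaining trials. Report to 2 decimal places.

675.58 ms

Excluded: 1466
Retained (n=12): Σ = 8107
Mean = 8107/12 = 675.5833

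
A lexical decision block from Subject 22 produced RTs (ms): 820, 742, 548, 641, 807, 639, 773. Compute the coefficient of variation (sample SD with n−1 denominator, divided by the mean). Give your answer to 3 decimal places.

n = 7, Σ = 4970, M = 710.0000
Σ(x−M)² = 62548.000; s = √(62548.000/6) = 102.1013
CV = 102.1013 / 710.0000 = 0.14380

0.144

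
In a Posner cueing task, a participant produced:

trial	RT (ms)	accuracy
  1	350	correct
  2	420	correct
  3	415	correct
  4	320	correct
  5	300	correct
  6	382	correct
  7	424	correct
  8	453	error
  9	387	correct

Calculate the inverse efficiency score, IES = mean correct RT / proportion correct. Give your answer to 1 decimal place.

Correct trials (n=8): 350, 420, 415, 320, 300, 382, 424, 387
Mean correct RT = 2998/8 = 374.7500 ms
Proportion correct = 8/9
IES = 374.7500 / (8/9) = 421.594 ms

421.6 ms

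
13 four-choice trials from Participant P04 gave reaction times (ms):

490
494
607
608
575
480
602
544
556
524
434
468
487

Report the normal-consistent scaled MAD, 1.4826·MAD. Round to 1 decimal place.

Sorted: 434, 468, 480, 487, 490, 494, 524, 544, 556, 575, 602, 607, 608 → median = 524
|x − 524| sorted: 0, 20, 30, 32, 34, 37, 44, 51, 56, 78, 83, 84, 90 → MAD = 44
Robust SD ≈ 1.4826 × 44 = 65.234

65.2 ms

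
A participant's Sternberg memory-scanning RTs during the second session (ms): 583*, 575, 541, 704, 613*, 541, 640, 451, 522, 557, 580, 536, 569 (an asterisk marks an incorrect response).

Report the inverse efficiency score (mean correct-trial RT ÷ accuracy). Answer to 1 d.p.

Correct trials (n=11): 575, 541, 704, 541, 640, 451, 522, 557, 580, 536, 569
Mean correct RT = 6216/11 = 565.0909 ms
Proportion correct = 11/13
IES = 565.0909 / (11/13) = 667.835 ms

667.8 ms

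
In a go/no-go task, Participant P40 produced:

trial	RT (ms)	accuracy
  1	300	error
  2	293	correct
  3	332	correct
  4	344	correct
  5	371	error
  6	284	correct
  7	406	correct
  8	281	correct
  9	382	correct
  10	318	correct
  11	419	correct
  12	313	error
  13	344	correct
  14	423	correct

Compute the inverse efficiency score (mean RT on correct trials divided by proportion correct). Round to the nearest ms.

Correct trials (n=11): 293, 332, 344, 284, 406, 281, 382, 318, 419, 344, 423
Mean correct RT = 3826/11 = 347.8182 ms
Proportion correct = 11/14
IES = 347.8182 / (11/14) = 442.678 ms

443 ms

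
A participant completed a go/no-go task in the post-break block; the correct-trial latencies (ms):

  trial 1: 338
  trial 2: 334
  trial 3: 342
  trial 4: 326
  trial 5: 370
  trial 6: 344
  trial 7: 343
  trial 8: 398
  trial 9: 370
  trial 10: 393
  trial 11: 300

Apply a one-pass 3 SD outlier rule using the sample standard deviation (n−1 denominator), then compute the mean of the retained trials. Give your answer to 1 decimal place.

350.7 ms

n = 11, ΣRT = 3858, M = 350.727
Σ(x−M)² = 8572.18; s = √(8572.18/10) = 29.278
Cutoffs: 350.727 ± 3·29.278 → [262.9, 438.6]
No RTs fall outside the cutoffs; all 11 retained. Mean = 3858/11 = 350.727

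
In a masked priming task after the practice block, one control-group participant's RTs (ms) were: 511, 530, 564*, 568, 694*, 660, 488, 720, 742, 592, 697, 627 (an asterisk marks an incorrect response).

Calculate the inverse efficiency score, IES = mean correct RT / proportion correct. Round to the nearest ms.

Correct trials (n=10): 511, 530, 568, 660, 488, 720, 742, 592, 697, 627
Mean correct RT = 6135/10 = 613.5000 ms
Proportion correct = 10/12
IES = 613.5000 / (10/12) = 736.200 ms

736 ms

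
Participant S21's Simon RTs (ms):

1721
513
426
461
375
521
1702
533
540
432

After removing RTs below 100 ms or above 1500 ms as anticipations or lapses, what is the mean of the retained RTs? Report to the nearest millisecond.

Excluded: 1702, 1721
Retained (n=8): Σ = 3801
Mean = 3801/8 = 475.1250

475 ms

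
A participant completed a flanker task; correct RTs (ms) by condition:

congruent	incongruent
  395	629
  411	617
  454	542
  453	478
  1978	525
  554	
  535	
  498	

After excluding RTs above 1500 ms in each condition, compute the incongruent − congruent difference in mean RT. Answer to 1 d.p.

congruent: exclude 1978
M(congruent) = 3300/7 = 471.429
M(incongruent) = 2791/5 = 558.200
Difference = 558.200 − 471.429 = 86.771 ms

86.8 ms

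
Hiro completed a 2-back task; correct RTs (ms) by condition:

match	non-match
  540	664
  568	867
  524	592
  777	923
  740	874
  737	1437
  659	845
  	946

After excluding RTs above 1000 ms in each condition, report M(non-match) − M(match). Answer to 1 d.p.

166.6 ms

non-match: exclude 1437
M(match) = 4545/7 = 649.286
M(non-match) = 5711/7 = 815.857
Difference = 815.857 − 649.286 = 166.571 ms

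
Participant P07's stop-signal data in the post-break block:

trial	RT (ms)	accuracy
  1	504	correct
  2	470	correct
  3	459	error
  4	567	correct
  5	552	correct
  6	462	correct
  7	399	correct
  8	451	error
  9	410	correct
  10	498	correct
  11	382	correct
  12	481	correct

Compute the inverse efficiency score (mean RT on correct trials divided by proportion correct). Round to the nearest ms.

567 ms

Correct trials (n=10): 504, 470, 567, 552, 462, 399, 410, 498, 382, 481
Mean correct RT = 4725/10 = 472.5000 ms
Proportion correct = 10/12
IES = 472.5000 / (10/12) = 567.000 ms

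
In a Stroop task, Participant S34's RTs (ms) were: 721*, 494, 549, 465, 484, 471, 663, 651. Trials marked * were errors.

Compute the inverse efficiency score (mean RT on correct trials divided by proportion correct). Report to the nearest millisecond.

Correct trials (n=7): 494, 549, 465, 484, 471, 663, 651
Mean correct RT = 3777/7 = 539.5714 ms
Proportion correct = 7/8
IES = 539.5714 / (7/8) = 616.653 ms

617 ms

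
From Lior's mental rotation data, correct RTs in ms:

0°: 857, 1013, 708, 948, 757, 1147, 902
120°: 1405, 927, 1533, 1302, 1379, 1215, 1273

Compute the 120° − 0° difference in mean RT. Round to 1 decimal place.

M(0°) = 6332/7 = 904.571
M(120°) = 9034/7 = 1290.571
Difference = 1290.571 − 904.571 = 386.000 ms

386.0 ms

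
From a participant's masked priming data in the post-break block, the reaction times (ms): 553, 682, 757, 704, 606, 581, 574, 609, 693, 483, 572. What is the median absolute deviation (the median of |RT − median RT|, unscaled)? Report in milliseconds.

Sorted: 483, 553, 572, 574, 581, 606, 609, 682, 693, 704, 757 → median = 606
|x − 606|: 53, 76, 151, 98, 0, 25, 32, 3, 87, 123, 34
Sorted deviations: 0, 3, 25, 32, 34, 53, 76, 87, 98, 123, 151 → MAD = 53

53 ms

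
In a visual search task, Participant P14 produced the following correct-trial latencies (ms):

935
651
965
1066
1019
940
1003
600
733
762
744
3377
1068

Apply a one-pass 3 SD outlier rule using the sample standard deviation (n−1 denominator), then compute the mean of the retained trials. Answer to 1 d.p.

873.8 ms

n = 13, ΣRT = 13863, M = 1066.385
Σ(x−M)² = 6086509.08; s = √(6086509.08/12) = 712.186
Cutoffs: 1066.385 ± 3·712.186 → [-1070.2, 3202.9]
Outside: 3377 → excluded.
Retained (n=12): Σ = 10486, mean = 10486/12 = 873.833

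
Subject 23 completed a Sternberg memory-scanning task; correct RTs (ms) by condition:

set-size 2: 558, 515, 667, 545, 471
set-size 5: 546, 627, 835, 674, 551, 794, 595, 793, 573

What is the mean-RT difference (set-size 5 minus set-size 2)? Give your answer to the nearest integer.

114 ms

M(set-size 2) = 2756/5 = 551.200
M(set-size 5) = 5988/9 = 665.333
Difference = 665.333 − 551.200 = 114.133 ms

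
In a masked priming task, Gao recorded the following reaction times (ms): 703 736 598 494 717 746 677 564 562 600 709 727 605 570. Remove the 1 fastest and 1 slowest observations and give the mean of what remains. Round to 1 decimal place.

Sorted: 494, 562, 564, 570, 598, 600, 605, 677, 703, 709, 717, 727, 736, 746
Drop lowest 1 (494) and highest 1 (746)
Remaining (n=12): Σ = 7768, mean = 7768/12 = 647.333

647.3 ms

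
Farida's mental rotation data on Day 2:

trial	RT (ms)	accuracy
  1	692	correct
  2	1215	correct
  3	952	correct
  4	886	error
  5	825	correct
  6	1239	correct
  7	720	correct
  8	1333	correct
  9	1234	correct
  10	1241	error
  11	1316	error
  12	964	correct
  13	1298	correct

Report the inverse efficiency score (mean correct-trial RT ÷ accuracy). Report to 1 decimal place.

1361.4 ms

Correct trials (n=10): 692, 1215, 952, 825, 1239, 720, 1333, 1234, 964, 1298
Mean correct RT = 10472/10 = 1047.2000 ms
Proportion correct = 10/13
IES = 1047.2000 / (10/13) = 1361.360 ms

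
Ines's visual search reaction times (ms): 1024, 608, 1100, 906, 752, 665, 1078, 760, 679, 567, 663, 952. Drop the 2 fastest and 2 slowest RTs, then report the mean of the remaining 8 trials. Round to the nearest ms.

Sorted: 567, 608, 663, 665, 679, 752, 760, 906, 952, 1024, 1078, 1100
Drop lowest 2 (567, 608) and highest 2 (1078, 1100)
Remaining (n=8): Σ = 6401, mean = 6401/8 = 800.125

800 ms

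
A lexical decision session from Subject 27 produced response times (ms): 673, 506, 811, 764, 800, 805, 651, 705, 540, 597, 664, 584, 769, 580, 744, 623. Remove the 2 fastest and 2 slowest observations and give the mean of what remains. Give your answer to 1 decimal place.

679.5 ms

Sorted: 506, 540, 580, 584, 597, 623, 651, 664, 673, 705, 744, 764, 769, 800, 805, 811
Drop lowest 2 (506, 540) and highest 2 (805, 811)
Remaining (n=12): Σ = 8154, mean = 8154/12 = 679.500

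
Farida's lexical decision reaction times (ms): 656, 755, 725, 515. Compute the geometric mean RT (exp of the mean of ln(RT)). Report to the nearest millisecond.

ln(RT): 6.4862, 6.6267, 6.5862, 6.2442
Mean ln(RT) = 25.9432/4 = 6.48580
Geometric mean = exp(6.48580) = 655.77 ms

656 ms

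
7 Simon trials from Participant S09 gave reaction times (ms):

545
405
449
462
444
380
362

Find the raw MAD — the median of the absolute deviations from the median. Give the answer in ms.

Sorted: 362, 380, 405, 444, 449, 462, 545 → median = 444
|x − 444|: 101, 39, 5, 18, 0, 64, 82
Sorted deviations: 0, 5, 18, 39, 64, 82, 101 → MAD = 39

39 ms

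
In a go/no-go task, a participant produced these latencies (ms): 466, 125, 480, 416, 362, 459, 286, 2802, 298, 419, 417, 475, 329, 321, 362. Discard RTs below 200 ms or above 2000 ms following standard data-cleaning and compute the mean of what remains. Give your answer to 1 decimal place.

391.5 ms

Excluded: 125, 2802
Retained (n=13): Σ = 5090
Mean = 5090/13 = 391.5385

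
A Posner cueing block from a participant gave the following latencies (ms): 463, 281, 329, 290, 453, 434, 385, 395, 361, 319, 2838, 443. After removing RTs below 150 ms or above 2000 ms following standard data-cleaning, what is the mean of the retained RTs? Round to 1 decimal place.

377.5 ms

Excluded: 2838
Retained (n=11): Σ = 4153
Mean = 4153/11 = 377.5455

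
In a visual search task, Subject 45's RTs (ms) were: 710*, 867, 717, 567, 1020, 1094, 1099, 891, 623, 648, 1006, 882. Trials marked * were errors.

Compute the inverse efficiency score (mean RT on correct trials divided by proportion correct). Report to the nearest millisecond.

Correct trials (n=11): 867, 717, 567, 1020, 1094, 1099, 891, 623, 648, 1006, 882
Mean correct RT = 9414/11 = 855.8182 ms
Proportion correct = 11/12
IES = 855.8182 / (11/12) = 933.620 ms

934 ms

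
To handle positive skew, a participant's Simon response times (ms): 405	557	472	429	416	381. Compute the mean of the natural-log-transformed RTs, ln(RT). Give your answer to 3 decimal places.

6.086

ln(RT): 6.0039, 6.3226, 6.1570, 6.0615, 6.0307, 5.9428
Σ ln(RT) = 36.5184
Mean = 36.5184/6 = 6.08640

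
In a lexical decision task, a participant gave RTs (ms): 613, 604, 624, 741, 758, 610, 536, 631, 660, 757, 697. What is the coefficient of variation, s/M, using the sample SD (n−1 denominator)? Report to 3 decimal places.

0.110

n = 11, Σ = 7231, M = 657.3636
Σ(x−M)² = 52224.545; s = √(52224.545/10) = 72.2666
CV = 72.2666 / 657.3636 = 0.10993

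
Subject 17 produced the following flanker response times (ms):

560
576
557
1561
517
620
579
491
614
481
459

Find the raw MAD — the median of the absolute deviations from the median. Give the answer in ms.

54 ms

Sorted: 459, 481, 491, 517, 557, 560, 576, 579, 614, 620, 1561 → median = 560
|x − 560|: 0, 16, 3, 1001, 43, 60, 19, 69, 54, 79, 101
Sorted deviations: 0, 3, 16, 19, 43, 54, 60, 69, 79, 101, 1001 → MAD = 54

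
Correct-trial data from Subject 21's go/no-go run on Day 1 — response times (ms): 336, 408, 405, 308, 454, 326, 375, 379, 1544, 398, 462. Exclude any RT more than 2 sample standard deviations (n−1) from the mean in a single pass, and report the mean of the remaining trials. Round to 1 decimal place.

n = 11, ΣRT = 5395, M = 490.455
Σ(x−M)² = 1244688.73; s = √(1244688.73/10) = 352.801
Cutoffs: 490.455 ± 2·352.801 → [-215.1, 1196.1]
Outside: 1544 → excluded.
Retained (n=10): Σ = 3851, mean = 3851/10 = 385.100

385.1 ms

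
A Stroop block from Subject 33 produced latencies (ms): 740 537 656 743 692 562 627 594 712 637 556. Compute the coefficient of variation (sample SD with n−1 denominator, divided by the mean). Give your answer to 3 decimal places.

n = 11, Σ = 7056, M = 641.4545
Σ(x−M)² = 54772.727; s = √(54772.727/10) = 74.0086
CV = 74.0086 / 641.4545 = 0.11538

0.115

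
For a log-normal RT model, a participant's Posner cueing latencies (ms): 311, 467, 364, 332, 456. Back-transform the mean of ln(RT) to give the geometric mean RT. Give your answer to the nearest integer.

381 ms

ln(RT): 5.7398, 6.1463, 5.8972, 5.8051, 6.1225
Mean ln(RT) = 29.7109/5 = 5.94218
Geometric mean = exp(5.94218) = 380.76 ms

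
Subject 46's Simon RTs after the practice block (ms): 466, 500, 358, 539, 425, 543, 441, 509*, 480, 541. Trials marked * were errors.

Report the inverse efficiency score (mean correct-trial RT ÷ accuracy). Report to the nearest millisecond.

Correct trials (n=9): 466, 500, 358, 539, 425, 543, 441, 480, 541
Mean correct RT = 4293/9 = 477.0000 ms
Proportion correct = 9/10
IES = 477.0000 / (9/10) = 530.000 ms

530 ms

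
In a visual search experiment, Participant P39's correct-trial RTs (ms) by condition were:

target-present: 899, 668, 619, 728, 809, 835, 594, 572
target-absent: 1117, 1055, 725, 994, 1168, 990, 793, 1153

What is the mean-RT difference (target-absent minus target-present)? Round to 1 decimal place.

M(target-present) = 5724/8 = 715.500
M(target-absent) = 7995/8 = 999.375
Difference = 999.375 − 715.500 = 283.875 ms

283.9 ms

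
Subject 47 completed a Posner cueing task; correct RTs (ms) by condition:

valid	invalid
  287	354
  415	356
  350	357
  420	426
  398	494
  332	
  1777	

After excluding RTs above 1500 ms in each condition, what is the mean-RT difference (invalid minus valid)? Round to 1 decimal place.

valid: exclude 1777
M(valid) = 2202/6 = 367.000
M(invalid) = 1987/5 = 397.400
Difference = 397.400 − 367.000 = 30.400 ms

30.4 ms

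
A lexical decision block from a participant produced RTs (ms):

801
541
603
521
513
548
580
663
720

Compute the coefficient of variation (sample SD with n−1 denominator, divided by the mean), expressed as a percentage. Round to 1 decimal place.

n = 9, Σ = 5490, M = 610.0000
Σ(x−M)² = 78274.000; s = √(78274.000/8) = 98.9154
CV = 98.9154 / 610.0000 = 0.16216 = 16.216%

16.2%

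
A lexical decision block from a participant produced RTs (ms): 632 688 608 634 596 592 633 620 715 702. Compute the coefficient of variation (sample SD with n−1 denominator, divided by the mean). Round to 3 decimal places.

n = 10, Σ = 6420, M = 642.0000
Σ(x−M)² = 17546.000; s = √(17546.000/9) = 44.1538
CV = 44.1538 / 642.0000 = 0.06878

0.069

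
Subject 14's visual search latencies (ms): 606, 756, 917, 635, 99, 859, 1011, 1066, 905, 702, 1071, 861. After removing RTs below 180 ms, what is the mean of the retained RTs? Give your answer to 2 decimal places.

Excluded: 99
Retained (n=11): Σ = 9389
Mean = 9389/11 = 853.5455

853.55 ms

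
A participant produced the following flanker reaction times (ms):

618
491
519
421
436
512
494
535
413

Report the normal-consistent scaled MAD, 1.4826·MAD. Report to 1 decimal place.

Sorted: 413, 421, 436, 491, 494, 512, 519, 535, 618 → median = 494
|x − 494| sorted: 0, 3, 18, 25, 41, 58, 73, 81, 124 → MAD = 41
Robust SD ≈ 1.4826 × 41 = 60.787

60.8 ms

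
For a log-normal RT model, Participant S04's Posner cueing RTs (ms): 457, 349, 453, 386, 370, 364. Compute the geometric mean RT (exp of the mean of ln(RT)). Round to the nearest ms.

ln(RT): 6.1247, 5.8551, 6.1159, 5.9558, 5.9135, 5.8972
Mean ln(RT) = 35.8621/6 = 5.97702
Geometric mean = exp(5.97702) = 394.27 ms

394 ms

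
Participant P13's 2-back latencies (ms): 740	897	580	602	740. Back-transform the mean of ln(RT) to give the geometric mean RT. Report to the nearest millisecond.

703 ms

ln(RT): 6.6067, 6.7991, 6.3630, 6.4003, 6.6067
Mean ln(RT) = 32.7756/5 = 6.55513
Geometric mean = exp(6.55513) = 702.84 ms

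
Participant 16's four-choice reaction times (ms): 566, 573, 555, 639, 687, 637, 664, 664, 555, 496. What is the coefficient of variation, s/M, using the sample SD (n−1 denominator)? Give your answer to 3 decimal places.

n = 10, Σ = 6036, M = 603.6000
Σ(x−M)² = 35272.400; s = √(35272.400/9) = 62.6032
CV = 62.6032 / 603.6000 = 0.10372

0.104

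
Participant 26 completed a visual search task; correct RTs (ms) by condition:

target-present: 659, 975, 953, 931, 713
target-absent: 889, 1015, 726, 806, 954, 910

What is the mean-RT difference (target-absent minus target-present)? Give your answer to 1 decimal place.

37.1 ms

M(target-present) = 4231/5 = 846.200
M(target-absent) = 5300/6 = 883.333
Difference = 883.333 − 846.200 = 37.133 ms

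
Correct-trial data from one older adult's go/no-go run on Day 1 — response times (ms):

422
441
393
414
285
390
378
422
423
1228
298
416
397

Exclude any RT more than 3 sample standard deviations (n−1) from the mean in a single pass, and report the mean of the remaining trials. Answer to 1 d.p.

n = 13, ΣRT = 5907, M = 454.385
Σ(x−M)² = 675035.08; s = √(675035.08/12) = 237.177
Cutoffs: 454.385 ± 3·237.177 → [-257.1, 1165.9]
Outside: 1228 → excluded.
Retained (n=12): Σ = 4679, mean = 4679/12 = 389.917

389.9 ms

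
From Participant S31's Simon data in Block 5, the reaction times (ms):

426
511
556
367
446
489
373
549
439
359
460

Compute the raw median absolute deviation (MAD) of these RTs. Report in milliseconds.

Sorted: 359, 367, 373, 426, 439, 446, 460, 489, 511, 549, 556 → median = 446
|x − 446|: 20, 65, 110, 79, 0, 43, 73, 103, 7, 87, 14
Sorted deviations: 0, 7, 14, 20, 43, 65, 73, 79, 87, 103, 110 → MAD = 65

65 ms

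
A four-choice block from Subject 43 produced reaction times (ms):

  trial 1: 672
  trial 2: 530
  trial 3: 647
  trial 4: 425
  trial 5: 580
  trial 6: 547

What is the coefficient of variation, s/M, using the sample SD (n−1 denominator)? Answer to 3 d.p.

0.157

n = 6, Σ = 3401, M = 566.8333
Σ(x−M)² = 39526.833; s = √(39526.833/5) = 88.9121
CV = 88.9121 / 566.8333 = 0.15686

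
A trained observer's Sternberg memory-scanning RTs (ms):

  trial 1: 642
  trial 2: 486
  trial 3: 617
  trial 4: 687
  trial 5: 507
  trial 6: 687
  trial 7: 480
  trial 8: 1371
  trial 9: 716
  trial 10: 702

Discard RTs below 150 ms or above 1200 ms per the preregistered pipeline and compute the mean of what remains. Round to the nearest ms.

Excluded: 1371
Retained (n=9): Σ = 5524
Mean = 5524/9 = 613.7778

614 ms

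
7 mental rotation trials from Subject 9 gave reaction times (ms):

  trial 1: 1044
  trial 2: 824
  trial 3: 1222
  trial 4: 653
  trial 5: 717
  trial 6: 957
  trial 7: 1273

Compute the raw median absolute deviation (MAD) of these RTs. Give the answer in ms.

Sorted: 653, 717, 824, 957, 1044, 1222, 1273 → median = 957
|x − 957|: 87, 133, 265, 304, 240, 0, 316
Sorted deviations: 0, 87, 133, 240, 265, 304, 316 → MAD = 240

240 ms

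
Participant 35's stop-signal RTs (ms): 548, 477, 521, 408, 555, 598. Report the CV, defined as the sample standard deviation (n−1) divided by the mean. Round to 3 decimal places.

n = 6, Σ = 3107, M = 517.8333
Σ(x−M)² = 22458.833; s = √(22458.833/5) = 67.0206
CV = 67.0206 / 517.8333 = 0.12943

0.129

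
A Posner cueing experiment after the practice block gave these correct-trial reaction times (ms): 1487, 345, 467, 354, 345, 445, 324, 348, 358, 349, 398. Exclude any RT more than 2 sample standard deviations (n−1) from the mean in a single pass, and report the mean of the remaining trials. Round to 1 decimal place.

373.3 ms

n = 11, ΣRT = 5220, M = 474.545
Σ(x−M)² = 1147970.73; s = √(1147970.73/10) = 338.817
Cutoffs: 474.545 ± 2·338.817 → [-203.1, 1152.2]
Outside: 1487 → excluded.
Retained (n=10): Σ = 3733, mean = 3733/10 = 373.300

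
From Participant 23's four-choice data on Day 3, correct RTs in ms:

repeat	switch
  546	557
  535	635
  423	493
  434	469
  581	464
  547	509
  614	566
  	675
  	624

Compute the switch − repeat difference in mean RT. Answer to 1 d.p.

29.0 ms

M(repeat) = 3680/7 = 525.714
M(switch) = 4992/9 = 554.667
Difference = 554.667 − 525.714 = 28.952 ms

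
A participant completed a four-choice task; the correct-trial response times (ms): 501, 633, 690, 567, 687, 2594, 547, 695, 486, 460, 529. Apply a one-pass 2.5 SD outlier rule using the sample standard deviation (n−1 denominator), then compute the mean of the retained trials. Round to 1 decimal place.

n = 11, ΣRT = 8389, M = 762.636
Σ(x−M)² = 3762198.55; s = √(3762198.55/10) = 613.368
Cutoffs: 762.636 ± 2.5·613.368 → [-770.8, 2296.1]
Outside: 2594 → excluded.
Retained (n=10): Σ = 5795, mean = 5795/10 = 579.500

579.5 ms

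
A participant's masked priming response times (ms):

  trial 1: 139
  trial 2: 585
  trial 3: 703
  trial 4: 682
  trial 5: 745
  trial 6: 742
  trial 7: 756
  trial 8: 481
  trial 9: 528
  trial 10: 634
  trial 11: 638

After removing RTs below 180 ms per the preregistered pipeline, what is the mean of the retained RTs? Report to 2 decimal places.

649.40 ms

Excluded: 139
Retained (n=10): Σ = 6494
Mean = 6494/10 = 649.4000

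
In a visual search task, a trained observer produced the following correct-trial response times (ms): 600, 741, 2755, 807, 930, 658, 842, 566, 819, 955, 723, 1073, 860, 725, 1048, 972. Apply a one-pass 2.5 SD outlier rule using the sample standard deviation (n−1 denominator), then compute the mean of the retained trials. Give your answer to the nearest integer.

n = 16, ΣRT = 15074, M = 942.125
Σ(x−M)² = 3841103.75; s = √(3841103.75/15) = 506.037
Cutoffs: 942.125 ± 2.5·506.037 → [-323.0, 2207.2]
Outside: 2755 → excluded.
Retained (n=15): Σ = 12319, mean = 12319/15 = 821.267

821 ms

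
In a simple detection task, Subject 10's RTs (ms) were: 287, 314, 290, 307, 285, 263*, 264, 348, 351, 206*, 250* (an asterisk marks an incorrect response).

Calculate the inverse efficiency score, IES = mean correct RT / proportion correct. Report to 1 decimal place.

420.4 ms

Correct trials (n=8): 287, 314, 290, 307, 285, 264, 348, 351
Mean correct RT = 2446/8 = 305.7500 ms
Proportion correct = 8/11
IES = 305.7500 / (8/11) = 420.406 ms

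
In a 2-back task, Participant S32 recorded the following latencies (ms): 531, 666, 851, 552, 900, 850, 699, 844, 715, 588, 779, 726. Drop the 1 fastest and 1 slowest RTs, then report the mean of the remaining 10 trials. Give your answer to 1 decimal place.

Sorted: 531, 552, 588, 666, 699, 715, 726, 779, 844, 850, 851, 900
Drop lowest 1 (531) and highest 1 (900)
Remaining (n=10): Σ = 7270, mean = 7270/10 = 727.000

727.0 ms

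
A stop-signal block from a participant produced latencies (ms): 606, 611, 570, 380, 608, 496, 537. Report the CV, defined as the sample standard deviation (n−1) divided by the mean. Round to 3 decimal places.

n = 7, Σ = 3808, M = 544.0000
Σ(x−M)² = 42354.000; s = √(42354.000/6) = 84.0179
CV = 84.0179 / 544.0000 = 0.15444

0.154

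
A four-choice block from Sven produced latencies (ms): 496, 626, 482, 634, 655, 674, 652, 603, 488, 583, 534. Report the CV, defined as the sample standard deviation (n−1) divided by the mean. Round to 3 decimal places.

n = 11, Σ = 6427, M = 584.2727
Σ(x−M)² = 52254.182; s = √(52254.182/10) = 72.2871
CV = 72.2871 / 584.2727 = 0.12372

0.124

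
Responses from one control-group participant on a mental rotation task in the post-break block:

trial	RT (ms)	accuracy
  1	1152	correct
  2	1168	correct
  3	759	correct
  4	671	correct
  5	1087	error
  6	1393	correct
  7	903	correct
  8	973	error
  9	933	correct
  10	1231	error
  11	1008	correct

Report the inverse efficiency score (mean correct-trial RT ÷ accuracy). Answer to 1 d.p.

1372.8 ms

Correct trials (n=8): 1152, 1168, 759, 671, 1393, 903, 933, 1008
Mean correct RT = 7987/8 = 998.3750 ms
Proportion correct = 8/11
IES = 998.3750 / (8/11) = 1372.766 ms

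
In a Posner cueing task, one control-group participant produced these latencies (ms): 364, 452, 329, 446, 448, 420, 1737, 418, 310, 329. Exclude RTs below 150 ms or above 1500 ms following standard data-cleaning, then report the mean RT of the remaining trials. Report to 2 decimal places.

Excluded: 1737
Retained (n=9): Σ = 3516
Mean = 3516/9 = 390.6667

390.67 ms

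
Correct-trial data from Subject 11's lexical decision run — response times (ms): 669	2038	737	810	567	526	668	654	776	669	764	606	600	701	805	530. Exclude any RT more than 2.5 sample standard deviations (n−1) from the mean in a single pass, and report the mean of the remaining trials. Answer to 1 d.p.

672.1 ms

n = 16, ΣRT = 12120, M = 757.500
Σ(x−M)² = 1872474.00; s = √(1872474.00/15) = 353.315
Cutoffs: 757.500 ± 2.5·353.315 → [-125.8, 1640.8]
Outside: 2038 → excluded.
Retained (n=15): Σ = 10082, mean = 10082/15 = 672.133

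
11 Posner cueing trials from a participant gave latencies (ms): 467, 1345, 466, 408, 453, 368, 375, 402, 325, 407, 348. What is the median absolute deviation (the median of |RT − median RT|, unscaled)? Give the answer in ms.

Sorted: 325, 348, 368, 375, 402, 407, 408, 453, 466, 467, 1345 → median = 407
|x − 407|: 60, 938, 59, 1, 46, 39, 32, 5, 82, 0, 59
Sorted deviations: 0, 1, 5, 32, 39, 46, 59, 59, 60, 82, 938 → MAD = 46

46 ms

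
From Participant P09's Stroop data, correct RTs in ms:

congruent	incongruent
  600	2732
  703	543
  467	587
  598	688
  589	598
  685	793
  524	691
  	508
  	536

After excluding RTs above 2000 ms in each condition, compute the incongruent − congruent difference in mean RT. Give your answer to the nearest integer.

incongruent: exclude 2732
M(congruent) = 4166/7 = 595.143
M(incongruent) = 4944/8 = 618.000
Difference = 618.000 − 595.143 = 22.857 ms

23 ms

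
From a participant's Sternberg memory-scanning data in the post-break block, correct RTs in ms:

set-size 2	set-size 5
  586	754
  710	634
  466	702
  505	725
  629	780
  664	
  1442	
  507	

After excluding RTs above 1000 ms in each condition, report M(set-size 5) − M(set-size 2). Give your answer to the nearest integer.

set-size 2: exclude 1442
M(set-size 2) = 4067/7 = 581.000
M(set-size 5) = 3595/5 = 719.000
Difference = 719.000 − 581.000 = 138.000 ms

138 ms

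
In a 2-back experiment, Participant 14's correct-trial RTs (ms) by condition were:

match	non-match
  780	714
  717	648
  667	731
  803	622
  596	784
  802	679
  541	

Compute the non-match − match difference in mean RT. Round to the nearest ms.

-5 ms

M(match) = 4906/7 = 700.857
M(non-match) = 4178/6 = 696.333
Difference = 696.333 − 700.857 = -4.524 ms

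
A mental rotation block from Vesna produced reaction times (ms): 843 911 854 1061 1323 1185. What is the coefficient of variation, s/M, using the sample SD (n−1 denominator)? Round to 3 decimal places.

n = 6, Σ = 6177, M = 1029.5000
Σ(x−M)² = 190939.500; s = √(190939.500/5) = 195.4172
CV = 195.4172 / 1029.5000 = 0.18982

0.190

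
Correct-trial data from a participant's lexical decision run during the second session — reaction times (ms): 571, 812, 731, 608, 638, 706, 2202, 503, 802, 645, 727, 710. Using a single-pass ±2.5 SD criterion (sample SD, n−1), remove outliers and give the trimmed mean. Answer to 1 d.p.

677.5 ms

n = 12, ΣRT = 9655, M = 804.583
Σ(x−M)² = 2220308.92; s = √(2220308.92/11) = 449.273
Cutoffs: 804.583 ± 2.5·449.273 → [-318.6, 1927.8]
Outside: 2202 → excluded.
Retained (n=11): Σ = 7453, mean = 7453/11 = 677.545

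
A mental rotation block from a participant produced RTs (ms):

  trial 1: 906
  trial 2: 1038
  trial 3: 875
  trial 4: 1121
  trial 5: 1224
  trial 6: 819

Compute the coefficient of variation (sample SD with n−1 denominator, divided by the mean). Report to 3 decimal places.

n = 6, Σ = 5983, M = 997.1667
Σ(x−M)² = 123434.833; s = √(123434.833/5) = 157.1209
CV = 157.1209 / 997.1667 = 0.15757

0.158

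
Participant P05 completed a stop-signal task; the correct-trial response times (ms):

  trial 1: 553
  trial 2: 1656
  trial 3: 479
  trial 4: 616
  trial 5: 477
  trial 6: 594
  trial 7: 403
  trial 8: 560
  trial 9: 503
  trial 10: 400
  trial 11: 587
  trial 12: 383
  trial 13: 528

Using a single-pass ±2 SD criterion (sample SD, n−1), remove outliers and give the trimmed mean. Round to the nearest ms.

n = 13, ΣRT = 7739, M = 595.308
Σ(x−M)² = 1289380.77; s = √(1289380.77/12) = 327.793
Cutoffs: 595.308 ± 2·327.793 → [-60.3, 1250.9]
Outside: 1656 → excluded.
Retained (n=12): Σ = 6083, mean = 6083/12 = 506.917

507 ms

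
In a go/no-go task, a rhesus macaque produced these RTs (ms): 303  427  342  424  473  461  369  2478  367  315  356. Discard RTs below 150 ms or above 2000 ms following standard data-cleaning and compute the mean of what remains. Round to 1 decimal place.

383.7 ms

Excluded: 2478
Retained (n=10): Σ = 3837
Mean = 3837/10 = 383.7000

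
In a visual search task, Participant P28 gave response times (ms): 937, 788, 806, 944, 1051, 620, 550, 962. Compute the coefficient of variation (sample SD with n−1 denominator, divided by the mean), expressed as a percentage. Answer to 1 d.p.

n = 8, Σ = 6658, M = 832.2500
Σ(x−M)² = 215509.500; s = √(215509.500/7) = 175.4625
CV = 175.4625 / 832.2500 = 0.21083 = 21.083%

21.1%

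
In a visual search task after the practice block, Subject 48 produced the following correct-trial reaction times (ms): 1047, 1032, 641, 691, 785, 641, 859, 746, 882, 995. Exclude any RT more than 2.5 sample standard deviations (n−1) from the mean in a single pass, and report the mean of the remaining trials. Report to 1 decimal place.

n = 10, ΣRT = 8319, M = 831.900
Σ(x−M)² = 218470.90; s = √(218470.90/9) = 155.803
Cutoffs: 831.900 ± 2.5·155.803 → [442.4, 1221.4]
No RTs fall outside the cutoffs; all 10 retained. Mean = 8319/10 = 831.900

831.9 ms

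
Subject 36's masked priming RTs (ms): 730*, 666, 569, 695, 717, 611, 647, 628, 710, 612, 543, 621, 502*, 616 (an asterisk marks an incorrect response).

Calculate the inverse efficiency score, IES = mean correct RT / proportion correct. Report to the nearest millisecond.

Correct trials (n=12): 666, 569, 695, 717, 611, 647, 628, 710, 612, 543, 621, 616
Mean correct RT = 7635/12 = 636.2500 ms
Proportion correct = 12/14
IES = 636.2500 / (12/14) = 742.292 ms

742 ms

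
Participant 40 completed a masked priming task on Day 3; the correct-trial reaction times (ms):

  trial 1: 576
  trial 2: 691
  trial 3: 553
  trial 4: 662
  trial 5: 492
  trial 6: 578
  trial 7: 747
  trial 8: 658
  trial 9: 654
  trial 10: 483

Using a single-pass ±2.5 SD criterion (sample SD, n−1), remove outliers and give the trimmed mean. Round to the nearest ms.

609 ms

n = 10, ΣRT = 6094, M = 609.400
Σ(x−M)² = 67752.40; s = √(67752.40/9) = 86.764
Cutoffs: 609.400 ± 2.5·86.764 → [392.5, 826.3]
No RTs fall outside the cutoffs; all 10 retained. Mean = 6094/10 = 609.400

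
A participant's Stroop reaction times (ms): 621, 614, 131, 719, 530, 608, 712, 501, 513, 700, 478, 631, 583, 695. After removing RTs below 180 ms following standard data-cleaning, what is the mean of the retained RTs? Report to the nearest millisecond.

608 ms

Excluded: 131
Retained (n=13): Σ = 7905
Mean = 7905/13 = 608.0769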